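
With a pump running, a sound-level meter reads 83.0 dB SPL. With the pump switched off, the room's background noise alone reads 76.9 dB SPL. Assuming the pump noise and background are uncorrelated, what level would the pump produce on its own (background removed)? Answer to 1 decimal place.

Remove the background by subtracting linear intensities:
L_src = 10·log₁₀(10^(83.0/10) − 10^(76.9/10)) = 10·log₁₀(150500000) = 81.8 dB SPL.

81.8 dB SPL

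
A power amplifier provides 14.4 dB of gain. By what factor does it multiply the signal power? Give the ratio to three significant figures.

Power ratio = 10^(dB/10).
10^(14.4/10) = 10^(1.440) = 27.5.

27.5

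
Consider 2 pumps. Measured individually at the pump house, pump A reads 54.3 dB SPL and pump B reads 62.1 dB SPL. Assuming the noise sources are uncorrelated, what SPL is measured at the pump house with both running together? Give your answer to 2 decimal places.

62.77 dB SPL

Incoherent sources sum as intensities:
L_total = 10·log₁₀(10^(54.3/10) + 10^(62.1/10)) = 10·log₁₀(1891000) = 62.77 dB SPL.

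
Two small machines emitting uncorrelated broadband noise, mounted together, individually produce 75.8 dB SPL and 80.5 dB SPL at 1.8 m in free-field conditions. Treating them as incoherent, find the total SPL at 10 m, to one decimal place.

66.9 dB SPL

Combined at 1.8 m: 10·log₁₀(10^(75.8/10)+10^(80.5/10)) = 81.77 dB SPL.
Then apply −20·log₁₀(10/1.8) = -14.89 dB → 66.9 dB SPL.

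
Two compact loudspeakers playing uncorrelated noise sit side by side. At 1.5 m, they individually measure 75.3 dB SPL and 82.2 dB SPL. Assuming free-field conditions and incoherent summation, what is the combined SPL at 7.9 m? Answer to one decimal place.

68.6 dB SPL

Combined at 1.5 m: 10·log₁₀(10^(75.3/10)+10^(82.2/10)) = 83.01 dB SPL.
Then apply −20·log₁₀(7.9/1.5) = -14.43 dB → 68.6 dB SPL.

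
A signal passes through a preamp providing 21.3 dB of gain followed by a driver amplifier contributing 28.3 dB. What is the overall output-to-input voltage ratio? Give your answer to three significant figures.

Net gain = 21.3 + 28.3 = 49.6 dB.
Voltage ratio = 10^(49.6/20) = 302.

302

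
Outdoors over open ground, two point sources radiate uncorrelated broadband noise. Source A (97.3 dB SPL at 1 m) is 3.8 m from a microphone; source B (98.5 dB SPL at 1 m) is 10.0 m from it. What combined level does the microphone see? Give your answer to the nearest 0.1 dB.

86.5 dB SPL

At the listener: L_A = 97.3 − 20·log₁₀(3.8) = 85.70 dB; L_B = 98.5 − 20·log₁₀(10.0) = 78.50 dB.
Combined: 10·log₁₀(10^(85.70/10)+10^(78.50/10)) = 86.5 dB SPL.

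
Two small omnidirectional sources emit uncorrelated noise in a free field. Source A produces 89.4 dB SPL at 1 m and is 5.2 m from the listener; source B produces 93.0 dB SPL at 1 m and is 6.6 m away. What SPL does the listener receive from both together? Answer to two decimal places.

At the listener: L_A = 89.4 − 20·log₁₀(5.2) = 75.080 dB; L_B = 93.0 − 20·log₁₀(6.6) = 76.609 dB.
Combined: 10·log₁₀(10^(75.080/10)+10^(76.609/10)) = 78.92 dB SPL.

78.92 dB SPL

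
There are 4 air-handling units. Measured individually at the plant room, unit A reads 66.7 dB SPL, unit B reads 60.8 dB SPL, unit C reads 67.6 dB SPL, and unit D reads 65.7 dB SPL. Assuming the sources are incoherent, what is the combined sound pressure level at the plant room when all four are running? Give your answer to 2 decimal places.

Incoherent sources sum as intensities:
L_total = 10·log₁₀(10^(66.7/10) + 10^(60.8/10) + 10^(67.6/10) + 10^(65.7/10)) = 10·log₁₀(15350000) = 71.86 dB SPL.

71.86 dB SPL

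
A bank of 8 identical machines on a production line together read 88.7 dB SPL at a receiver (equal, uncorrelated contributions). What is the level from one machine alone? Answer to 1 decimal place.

79.7 dB SPL

8 equal incoherent sources add 10·log₁₀(8) = 9.03 dB over one source.
L_one = 88.7 − 9.03 = 79.7 dB SPL.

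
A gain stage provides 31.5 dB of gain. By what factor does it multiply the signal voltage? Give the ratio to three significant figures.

Voltage ratio = 10^(dB/20).
10^(31.5/20) = 10^(1.575) = 37.6.

37.6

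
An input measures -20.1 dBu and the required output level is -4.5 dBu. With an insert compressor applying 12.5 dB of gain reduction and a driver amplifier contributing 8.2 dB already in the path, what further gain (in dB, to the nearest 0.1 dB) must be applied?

19.9 dB

The required make-up gain is the shortfall in the dB sum.
G = -4.5 − (-20.1) + 12.5 − 8.2 = 19.9 dB.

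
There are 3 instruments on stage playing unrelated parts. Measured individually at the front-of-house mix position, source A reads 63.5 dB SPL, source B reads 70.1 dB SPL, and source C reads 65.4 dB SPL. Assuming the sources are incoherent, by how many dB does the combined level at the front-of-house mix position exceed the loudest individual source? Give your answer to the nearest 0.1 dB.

Uncorrelated sources add in intensity (power), not in dB.
L_total = 10·log₁₀(10^(63.5/10) + 10^(70.1/10) + 10^(65.4/10)) = 72.02 dB SPL.
Excess over the loudest (70.1 dB): 72.02 − 70.1 = 1.9 dB.

1.9 dB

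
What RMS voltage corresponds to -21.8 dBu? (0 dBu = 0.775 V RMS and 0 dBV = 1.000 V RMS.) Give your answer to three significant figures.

0.0630 V

V = 0.775 V × 10^(-21.8/20).
= 0.775 × 0.08128 = 0.0630 V.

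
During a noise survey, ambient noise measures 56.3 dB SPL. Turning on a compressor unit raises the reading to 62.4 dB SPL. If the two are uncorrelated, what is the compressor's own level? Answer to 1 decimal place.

61.2 dB SPL

Subtract intensities: L_src = 10·log₁₀(10^(L_total/10) − 10^(L_bg/10)).
L_src = 10·log₁₀(10^(62.4/10) − 10^(56.3/10)) = 10·log₁₀(1311000) = 61.2 dB SPL.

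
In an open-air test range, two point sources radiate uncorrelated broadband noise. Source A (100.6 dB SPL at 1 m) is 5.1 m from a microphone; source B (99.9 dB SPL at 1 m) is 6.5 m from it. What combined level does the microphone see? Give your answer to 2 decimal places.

At the listener: L_A = 100.6 − 20·log₁₀(5.1) = 86.449 dB; L_B = 99.9 − 20·log₁₀(6.5) = 83.642 dB.
Combined: 10·log₁₀(10^(86.449/10)+10^(83.642/10)) = 88.28 dB SPL.

88.28 dB SPL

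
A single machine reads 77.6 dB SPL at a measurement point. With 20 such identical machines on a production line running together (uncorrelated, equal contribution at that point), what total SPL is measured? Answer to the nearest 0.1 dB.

90.6 dB SPL

20 equal incoherent sources raise the level by 10·log₁₀(20) = 13.01 dB.
L_total = 77.6 + 13.01 = 90.6 dB SPL.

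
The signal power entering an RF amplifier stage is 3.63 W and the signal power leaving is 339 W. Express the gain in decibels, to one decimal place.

19.7 dB

Power ratio → dB uses the 10·log₁₀ form:
10·log₁₀(339/3.63) = 10·log₁₀(93.39) = 19.7 dB.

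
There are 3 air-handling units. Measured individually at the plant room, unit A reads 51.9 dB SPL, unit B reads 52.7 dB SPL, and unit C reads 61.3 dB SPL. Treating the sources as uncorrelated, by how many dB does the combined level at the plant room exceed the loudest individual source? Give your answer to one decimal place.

Add the sources as powers (linear), then convert back to dB:
L_total = 10·log₁₀(10^(51.9/10) + 10^(52.7/10) + 10^(61.3/10)) = 62.28 dB SPL.
Excess over the loudest (61.3 dB): 62.28 − 61.3 = 1.0 dB.

1.0 dB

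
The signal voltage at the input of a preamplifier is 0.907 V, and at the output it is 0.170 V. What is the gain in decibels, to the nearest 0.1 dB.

-14.5 dB

Voltage is an amplitude quantity, so gain = 20·log₁₀(V_out/V_in).
20·log₁₀(0.170/0.907) = 20·log₁₀(0.1874) = -14.5 dB.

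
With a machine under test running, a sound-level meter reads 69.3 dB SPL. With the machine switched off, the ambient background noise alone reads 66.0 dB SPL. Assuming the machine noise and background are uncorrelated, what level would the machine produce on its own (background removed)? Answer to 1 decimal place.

66.6 dB SPL

Subtract intensities: L_src = 10·log₁₀(10^(L_total/10) − 10^(L_bg/10)).
L_src = 10·log₁₀(10^(69.3/10) − 10^(66.0/10)) = 10·log₁₀(4530000) = 66.6 dB SPL.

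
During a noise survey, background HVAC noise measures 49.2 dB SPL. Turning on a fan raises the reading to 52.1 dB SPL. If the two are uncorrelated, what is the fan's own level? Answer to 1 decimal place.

Background correction is a power subtraction:
L_src = 10·log₁₀(10^(52.1/10) − 10^(49.2/10)) = 10·log₁₀(79000) = 49.0 dB SPL.

49.0 dB SPL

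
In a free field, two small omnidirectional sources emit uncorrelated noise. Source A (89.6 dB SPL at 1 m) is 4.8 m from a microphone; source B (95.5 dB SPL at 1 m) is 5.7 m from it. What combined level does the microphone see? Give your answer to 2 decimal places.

At the listener: L_A = 89.6 − 20·log₁₀(4.8) = 75.975 dB; L_B = 95.5 − 20·log₁₀(5.7) = 80.383 dB.
Combined: 10·log₁₀(10^(75.975/10)+10^(80.383/10)) = 81.73 dB SPL.

81.73 dB SPL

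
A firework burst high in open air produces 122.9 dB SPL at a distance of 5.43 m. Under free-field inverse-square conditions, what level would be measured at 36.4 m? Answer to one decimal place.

106.4 dB SPL

For a point source in a free field, ΔL = −20·log₁₀(d₂/d₁).
ΔL = −20·log₁₀(36.4/5.43) = -16.53 dB, so L₂ = 122.9 + (-16.53) = 106.4 dB SPL.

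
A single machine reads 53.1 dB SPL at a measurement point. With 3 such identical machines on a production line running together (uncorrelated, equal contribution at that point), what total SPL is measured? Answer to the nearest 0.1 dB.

57.9 dB SPL

3 equal incoherent sources raise the level by 10·log₁₀(3) = 4.77 dB.
L_total = 53.1 + 4.77 = 57.9 dB SPL.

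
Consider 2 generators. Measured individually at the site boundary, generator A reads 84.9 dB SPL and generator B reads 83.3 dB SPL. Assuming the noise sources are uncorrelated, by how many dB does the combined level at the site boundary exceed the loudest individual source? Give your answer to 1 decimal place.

2.3 dB

Incoherent sources sum as intensities:
L_total = 10·log₁₀(10^(84.9/10) + 10^(83.3/10)) = 87.18 dB SPL.
Excess over the loudest (84.9 dB): 87.18 − 84.9 = 2.3 dB.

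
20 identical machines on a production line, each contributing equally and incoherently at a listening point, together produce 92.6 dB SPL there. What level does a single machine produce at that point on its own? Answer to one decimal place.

20 equal incoherent sources add 10·log₁₀(20) = 13.01 dB over one source.
L_one = 92.6 − 13.01 = 79.6 dB SPL.

79.6 dB SPL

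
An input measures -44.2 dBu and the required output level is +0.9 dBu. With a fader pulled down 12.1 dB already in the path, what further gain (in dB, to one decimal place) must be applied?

57.2 dB

The required make-up gain is the shortfall in the dB sum.
G = +0.9 − (-44.2) + 12.1 = 57.2 dB.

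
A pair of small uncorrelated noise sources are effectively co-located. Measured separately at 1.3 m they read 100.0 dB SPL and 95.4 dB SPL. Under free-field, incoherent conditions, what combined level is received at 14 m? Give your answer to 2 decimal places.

80.65 dB SPL

Combined at 1.3 m: 10·log₁₀(10^(100.0/10)+10^(95.4/10)) = 101.293 dB SPL.
Then apply −20·log₁₀(14/1.3) = -20.644 dB → 80.65 dB SPL.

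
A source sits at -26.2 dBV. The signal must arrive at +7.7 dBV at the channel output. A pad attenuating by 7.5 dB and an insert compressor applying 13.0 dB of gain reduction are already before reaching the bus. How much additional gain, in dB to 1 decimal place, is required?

The required make-up gain is the shortfall in the dB sum.
G = +7.7 − (-26.2) + 7.5 + 13.0 = 54.4 dB.

54.4 dB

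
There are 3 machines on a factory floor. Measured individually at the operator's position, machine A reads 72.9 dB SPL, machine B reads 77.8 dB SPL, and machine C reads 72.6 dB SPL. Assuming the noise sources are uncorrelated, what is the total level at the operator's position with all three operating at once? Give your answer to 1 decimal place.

Add the sources as powers (linear), then convert back to dB:
L_total = 10·log₁₀(10^(72.9/10) + 10^(77.8/10) + 10^(72.6/10)) = 10·log₁₀(97950000) = 79.9 dB SPL.

79.9 dB SPL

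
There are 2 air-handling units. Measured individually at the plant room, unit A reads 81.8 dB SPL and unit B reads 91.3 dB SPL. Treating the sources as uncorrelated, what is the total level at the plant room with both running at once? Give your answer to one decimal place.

91.8 dB SPL

Incoherent sources sum as intensities:
L_total = 10·log₁₀(10^(81.8/10) + 10^(91.3/10)) = 10·log₁₀(1500000000) = 91.8 dB SPL.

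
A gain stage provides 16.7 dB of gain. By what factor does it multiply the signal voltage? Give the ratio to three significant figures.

Voltage ratio = 10^(dB/20).
10^(16.7/20) = 10^(0.8350) = 6.84.

6.84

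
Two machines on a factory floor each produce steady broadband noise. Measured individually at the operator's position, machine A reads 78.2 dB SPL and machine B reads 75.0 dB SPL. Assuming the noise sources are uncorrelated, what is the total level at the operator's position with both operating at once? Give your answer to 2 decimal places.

Incoherent sources sum as intensities:
L_total = 10·log₁₀(10^(78.2/10) + 10^(75.0/10)) = 10·log₁₀(97690000) = 79.90 dB SPL.

79.90 dB SPL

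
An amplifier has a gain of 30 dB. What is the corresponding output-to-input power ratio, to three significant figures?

Power ratio = 10^(dB/10).
10^(30/10) = 10^(3.000) = 1000.

1000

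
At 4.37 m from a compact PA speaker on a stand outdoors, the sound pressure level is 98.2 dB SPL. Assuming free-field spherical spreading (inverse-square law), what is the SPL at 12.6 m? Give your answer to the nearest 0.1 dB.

For a point source in a free field, ΔL = −20·log₁₀(d₂/d₁).
ΔL = −20·log₁₀(12.6/4.37) = -9.20 dB, so L₂ = 98.2 + (-9.20) = 89.0 dB SPL.

89.0 dB SPL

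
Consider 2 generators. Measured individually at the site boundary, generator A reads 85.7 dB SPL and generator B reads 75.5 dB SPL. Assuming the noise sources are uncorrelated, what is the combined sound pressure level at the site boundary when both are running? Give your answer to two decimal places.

86.10 dB SPL

Incoherent sources sum as intensities:
L_total = 10·log₁₀(10^(85.7/10) + 10^(75.5/10)) = 10·log₁₀(407000000) = 86.10 dB SPL.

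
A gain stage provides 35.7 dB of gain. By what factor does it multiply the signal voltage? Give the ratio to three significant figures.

Voltage ratio = 10^(dB/20).
10^(35.7/20) = 10^(1.785) = 61.0.

61.0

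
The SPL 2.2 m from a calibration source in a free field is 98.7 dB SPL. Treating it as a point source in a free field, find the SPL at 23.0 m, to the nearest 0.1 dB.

78.3 dB SPL

Inverse-square spreading gives ΔL = −20·log₁₀(d₂/d₁).
ΔL = −20·log₁₀(23.0/2.2) = -20.39 dB, so L₂ = 98.7 + (-20.39) = 78.3 dB SPL.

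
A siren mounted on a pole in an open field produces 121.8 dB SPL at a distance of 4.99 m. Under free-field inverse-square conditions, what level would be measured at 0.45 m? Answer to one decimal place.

142.7 dB SPL

Free-field point source: level drops by 20·log₁₀ of the distance ratio.
ΔL = −20·log₁₀(0.45/4.99) = 20.90 dB, so L₂ = 121.8 + (20.90) = 142.7 dB SPL.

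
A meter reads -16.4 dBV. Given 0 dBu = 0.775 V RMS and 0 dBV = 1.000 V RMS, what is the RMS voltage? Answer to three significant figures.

V = 1.000 V × 10^(-16.4/20).
= 1.000 × 0.1514 = 0.151 V.

0.151 V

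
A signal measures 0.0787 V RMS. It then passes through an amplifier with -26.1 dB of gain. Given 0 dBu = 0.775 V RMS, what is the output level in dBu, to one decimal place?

Input level: 20·log₁₀(0.0787/0.775) = -19.87 dBu.
Output: -19.87 − 26.1 = -46.0 dBu.

-46.0 dBu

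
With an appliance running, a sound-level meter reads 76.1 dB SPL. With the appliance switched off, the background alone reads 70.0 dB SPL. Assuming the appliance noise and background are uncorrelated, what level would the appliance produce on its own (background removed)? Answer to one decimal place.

Background correction is a power subtraction:
L_src = 10·log₁₀(10^(76.1/10) − 10^(70.0/10)) = 10·log₁₀(30740000) = 74.9 dB SPL.

74.9 dB SPL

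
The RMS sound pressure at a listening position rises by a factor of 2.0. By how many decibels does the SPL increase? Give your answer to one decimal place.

SPL change from a pressure ratio uses the 20·log₁₀ form:
20·log₁₀(2.0) = 6.0 dB.

6.0 dB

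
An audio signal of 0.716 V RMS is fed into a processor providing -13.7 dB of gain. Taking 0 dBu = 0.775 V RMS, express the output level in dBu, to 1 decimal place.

Input level: 20·log₁₀(0.716/0.775) = -0.69 dBu.
Output: -0.69 − 13.7 = -14.4 dBu.

-14.4 dBu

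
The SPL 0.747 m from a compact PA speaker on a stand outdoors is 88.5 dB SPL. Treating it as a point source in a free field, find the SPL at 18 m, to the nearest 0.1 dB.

Free-field point source: level drops by 20·log₁₀ of the distance ratio.
ΔL = −20·log₁₀(18/0.747) = -27.64 dB, so L₂ = 88.5 + (-27.64) = 60.9 dB SPL.

60.9 dB SPL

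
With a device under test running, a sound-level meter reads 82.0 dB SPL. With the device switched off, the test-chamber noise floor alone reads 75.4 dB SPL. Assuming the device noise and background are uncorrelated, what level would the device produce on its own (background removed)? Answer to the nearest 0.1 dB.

Background correction is a power subtraction:
L_src = 10·log₁₀(10^(82.0/10) − 10^(75.4/10)) = 10·log₁₀(123800000) = 80.9 dB SPL.

80.9 dB SPL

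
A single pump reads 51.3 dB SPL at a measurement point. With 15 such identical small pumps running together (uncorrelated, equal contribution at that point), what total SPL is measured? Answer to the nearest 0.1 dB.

63.1 dB SPL

15 equal incoherent sources raise the level by 10·log₁₀(15) = 11.76 dB.
L_total = 51.3 + 11.76 = 63.1 dB SPL.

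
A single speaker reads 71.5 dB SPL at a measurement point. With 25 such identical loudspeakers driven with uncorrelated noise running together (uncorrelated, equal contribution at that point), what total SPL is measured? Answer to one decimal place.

85.5 dB SPL

25 equal incoherent sources raise the level by 10·log₁₀(25) = 13.98 dB.
L_total = 71.5 + 13.98 = 85.5 dB SPL.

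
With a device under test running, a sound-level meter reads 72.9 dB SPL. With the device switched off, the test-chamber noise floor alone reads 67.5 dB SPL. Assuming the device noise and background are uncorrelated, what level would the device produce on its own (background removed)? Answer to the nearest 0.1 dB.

Background correction is a power subtraction:
L_src = 10·log₁₀(10^(72.9/10) − 10^(67.5/10)) = 10·log₁₀(13880000) = 71.4 dB SPL.

71.4 dB SPL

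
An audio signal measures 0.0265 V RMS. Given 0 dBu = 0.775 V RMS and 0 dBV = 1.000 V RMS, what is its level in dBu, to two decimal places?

dBu = 20·log₁₀(V / 0.775 V).
20·log₁₀(0.0265/0.775) = -29.32 dBu.

-29.32 dBu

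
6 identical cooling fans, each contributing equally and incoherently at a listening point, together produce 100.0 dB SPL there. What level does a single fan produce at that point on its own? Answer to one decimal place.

6 equal incoherent sources add 10·log₁₀(6) = 7.78 dB over one source.
L_one = 100.0 − 7.78 = 92.2 dB SPL.

92.2 dB SPL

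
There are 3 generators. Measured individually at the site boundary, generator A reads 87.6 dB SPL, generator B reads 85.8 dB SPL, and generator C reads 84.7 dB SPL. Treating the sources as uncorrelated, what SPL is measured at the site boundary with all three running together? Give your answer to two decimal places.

Add the sources as powers (linear), then convert back to dB:
L_total = 10·log₁₀(10^(87.6/10) + 10^(85.8/10) + 10^(84.7/10)) = 10·log₁₀(1251000000) = 90.97 dB SPL.

90.97 dB SPL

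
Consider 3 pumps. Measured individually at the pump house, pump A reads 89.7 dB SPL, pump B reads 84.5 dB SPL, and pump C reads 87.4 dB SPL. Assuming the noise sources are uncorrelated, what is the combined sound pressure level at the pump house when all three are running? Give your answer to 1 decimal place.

92.5 dB SPL

Incoherent sources sum as intensities:
L_total = 10·log₁₀(10^(89.7/10) + 10^(84.5/10) + 10^(87.4/10)) = 10·log₁₀(1765000000) = 92.5 dB SPL.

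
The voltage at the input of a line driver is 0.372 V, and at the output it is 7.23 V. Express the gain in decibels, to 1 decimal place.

Voltage is an amplitude quantity, so gain = 20·log₁₀(V_out/V_in).
20·log₁₀(7.23/0.372) = 20·log₁₀(19.44) = 25.8 dB.

25.8 dB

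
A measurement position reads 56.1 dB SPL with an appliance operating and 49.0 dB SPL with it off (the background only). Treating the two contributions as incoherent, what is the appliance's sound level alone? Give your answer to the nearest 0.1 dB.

Subtract intensities: L_src = 10·log₁₀(10^(L_total/10) − 10^(L_bg/10)).
L_src = 10·log₁₀(10^(56.1/10) − 10^(49.0/10)) = 10·log₁₀(327900) = 55.2 dB SPL.

55.2 dB SPL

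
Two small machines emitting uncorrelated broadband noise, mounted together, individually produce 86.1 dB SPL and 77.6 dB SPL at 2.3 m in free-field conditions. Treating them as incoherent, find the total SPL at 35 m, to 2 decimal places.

Combined at 2.3 m: 10·log₁₀(10^(86.1/10)+10^(77.6/10)) = 86.674 dB SPL.
Then apply −20·log₁₀(35/2.3) = -23.647 dB → 63.03 dB SPL.

63.03 dB SPL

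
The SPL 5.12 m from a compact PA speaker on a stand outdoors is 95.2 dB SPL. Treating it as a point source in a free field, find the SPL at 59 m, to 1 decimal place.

74.0 dB SPL

Free-field point source: level drops by 20·log₁₀ of the distance ratio.
ΔL = −20·log₁₀(59/5.12) = -21.23 dB, so L₂ = 95.2 + (-21.23) = 74.0 dB SPL.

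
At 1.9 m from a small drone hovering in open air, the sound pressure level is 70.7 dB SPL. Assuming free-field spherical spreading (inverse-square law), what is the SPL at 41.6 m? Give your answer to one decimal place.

Free-field point source: level drops by 20·log₁₀ of the distance ratio.
ΔL = −20·log₁₀(41.6/1.9) = -26.81 dB, so L₂ = 70.7 + (-26.81) = 43.9 dB SPL.

43.9 dB SPL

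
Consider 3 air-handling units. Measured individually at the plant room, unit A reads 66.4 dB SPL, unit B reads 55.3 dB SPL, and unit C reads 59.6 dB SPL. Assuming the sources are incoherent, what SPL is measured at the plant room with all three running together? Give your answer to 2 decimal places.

Uncorrelated sources add in intensity (power), not in dB.
L_total = 10·log₁₀(10^(66.4/10) + 10^(55.3/10) + 10^(59.6/10)) = 10·log₁₀(5616000) = 67.49 dB SPL.

67.49 dB SPL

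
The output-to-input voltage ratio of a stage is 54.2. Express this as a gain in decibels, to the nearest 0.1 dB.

34.7 dB

Voltage ratio → dB uses the 20·log₁₀ form:
20·log₁₀(54.2) = 34.7 dB.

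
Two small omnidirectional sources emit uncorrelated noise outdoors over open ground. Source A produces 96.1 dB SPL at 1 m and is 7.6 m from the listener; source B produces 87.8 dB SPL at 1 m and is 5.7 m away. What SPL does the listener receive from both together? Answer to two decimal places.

79.50 dB SPL

At the listener: L_A = 96.1 − 20·log₁₀(7.6) = 78.484 dB; L_B = 87.8 − 20·log₁₀(5.7) = 72.683 dB.
Combined: 10·log₁₀(10^(78.484/10)+10^(72.683/10)) = 79.50 dB SPL.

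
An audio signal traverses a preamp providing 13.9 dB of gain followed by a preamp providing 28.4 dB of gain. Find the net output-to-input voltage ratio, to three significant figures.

130

Net gain = 13.9 + 28.4 = 42.3 dB.
Voltage ratio = 10^(42.3/20) = 130.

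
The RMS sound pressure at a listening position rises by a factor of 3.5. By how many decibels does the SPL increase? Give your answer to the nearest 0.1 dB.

10.9 dB

Sound pressure is an amplitude quantity: ΔL = 20·log₁₀(p₂/p₁).
20·log₁₀(3.5) = 10.9 dB.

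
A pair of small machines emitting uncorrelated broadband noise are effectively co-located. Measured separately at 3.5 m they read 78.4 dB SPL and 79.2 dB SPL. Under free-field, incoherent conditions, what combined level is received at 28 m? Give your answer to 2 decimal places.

63.77 dB SPL

Combined at 3.5 m: 10·log₁₀(10^(78.4/10)+10^(79.2/10)) = 81.829 dB SPL.
Then apply −20·log₁₀(28/3.5) = -18.062 dB → 63.77 dB SPL.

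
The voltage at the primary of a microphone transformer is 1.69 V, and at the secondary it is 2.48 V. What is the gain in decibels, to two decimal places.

Voltage is an amplitude quantity, so gain = 20·log₁₀(V_out/V_in).
20·log₁₀(2.48/1.69) = 20·log₁₀(1.467) = 3.33 dB.

3.33 dB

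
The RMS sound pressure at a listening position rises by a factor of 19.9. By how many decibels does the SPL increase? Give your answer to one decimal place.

26.0 dB

Sound pressure is an amplitude quantity: ΔL = 20·log₁₀(p₂/p₁).
20·log₁₀(19.9) = 26.0 dB.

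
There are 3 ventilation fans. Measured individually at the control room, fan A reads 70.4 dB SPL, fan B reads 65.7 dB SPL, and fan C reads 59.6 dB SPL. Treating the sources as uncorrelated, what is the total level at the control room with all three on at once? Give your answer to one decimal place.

Add the sources as powers (linear), then convert back to dB:
L_total = 10·log₁₀(10^(70.4/10) + 10^(65.7/10) + 10^(59.6/10)) = 10·log₁₀(15590000) = 71.9 dB SPL.

71.9 dB SPL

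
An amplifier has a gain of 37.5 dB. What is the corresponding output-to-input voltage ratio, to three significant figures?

75.0

Voltage ratio = 10^(dB/20).
10^(37.5/20) = 10^(1.875) = 75.0.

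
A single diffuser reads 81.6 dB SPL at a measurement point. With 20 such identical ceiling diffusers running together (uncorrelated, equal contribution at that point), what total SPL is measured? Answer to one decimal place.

94.6 dB SPL

20 equal incoherent sources raise the level by 10·log₁₀(20) = 13.01 dB.
L_total = 81.6 + 13.01 = 94.6 dB SPL.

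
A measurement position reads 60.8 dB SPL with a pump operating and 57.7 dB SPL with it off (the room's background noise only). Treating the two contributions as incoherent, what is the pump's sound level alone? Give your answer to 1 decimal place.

Remove the background by subtracting linear intensities:
L_src = 10·log₁₀(10^(60.8/10) − 10^(57.7/10)) = 10·log₁₀(613400) = 57.9 dB SPL.

57.9 dB SPL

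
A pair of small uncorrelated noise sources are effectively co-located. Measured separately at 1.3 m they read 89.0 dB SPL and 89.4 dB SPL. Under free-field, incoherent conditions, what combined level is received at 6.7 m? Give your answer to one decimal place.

Combined at 1.3 m: 10·log₁₀(10^(89.0/10)+10^(89.4/10)) = 92.21 dB SPL.
Then apply −20·log₁₀(6.7/1.3) = -14.24 dB → 78.0 dB SPL.

78.0 dB SPL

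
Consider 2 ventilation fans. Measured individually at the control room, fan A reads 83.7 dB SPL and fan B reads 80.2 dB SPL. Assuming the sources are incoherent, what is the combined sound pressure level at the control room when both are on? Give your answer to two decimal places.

85.30 dB SPL

Incoherent sources sum as intensities:
L_total = 10·log₁₀(10^(83.7/10) + 10^(80.2/10)) = 10·log₁₀(339100000) = 85.30 dB SPL.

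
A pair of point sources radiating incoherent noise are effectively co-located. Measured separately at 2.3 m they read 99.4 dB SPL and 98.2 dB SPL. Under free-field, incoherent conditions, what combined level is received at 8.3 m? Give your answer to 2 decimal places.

Combined at 2.3 m: 10·log₁₀(10^(99.4/10)+10^(98.2/10)) = 101.852 dB SPL.
Then apply −20·log₁₀(8.3/2.3) = -11.147 dB → 90.70 dB SPL.

90.70 dB SPL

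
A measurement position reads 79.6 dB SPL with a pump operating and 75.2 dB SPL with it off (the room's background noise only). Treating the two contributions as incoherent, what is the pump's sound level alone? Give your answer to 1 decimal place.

Subtract intensities: L_src = 10·log₁₀(10^(L_total/10) − 10^(L_bg/10)).
L_src = 10·log₁₀(10^(79.6/10) − 10^(75.2/10)) = 10·log₁₀(58090000) = 77.6 dB SPL.

77.6 dB SPL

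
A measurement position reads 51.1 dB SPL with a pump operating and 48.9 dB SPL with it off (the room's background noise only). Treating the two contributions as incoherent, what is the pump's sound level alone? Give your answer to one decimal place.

Subtract intensities: L_src = 10·log₁₀(10^(L_total/10) − 10^(L_bg/10)).
L_src = 10·log₁₀(10^(51.1/10) − 10^(48.9/10)) = 10·log₁₀(51200) = 47.1 dB SPL.

47.1 dB SPL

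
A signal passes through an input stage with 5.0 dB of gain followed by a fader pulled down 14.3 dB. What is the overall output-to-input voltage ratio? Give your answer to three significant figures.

0.343

Net gain = 5.0 + (−14.3) = -9.3 dB.
Voltage ratio = 10^(-9.3/20) = 0.343.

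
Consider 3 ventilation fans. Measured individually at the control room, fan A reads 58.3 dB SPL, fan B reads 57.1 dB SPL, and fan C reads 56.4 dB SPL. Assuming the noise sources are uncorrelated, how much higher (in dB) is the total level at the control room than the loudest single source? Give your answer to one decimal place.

Uncorrelated sources add in intensity (power), not in dB.
L_total = 10·log₁₀(10^(58.3/10) + 10^(57.1/10) + 10^(56.4/10)) = 62.11 dB SPL.
Excess over the loudest (58.3 dB): 62.11 − 58.3 = 3.8 dB.

3.8 dB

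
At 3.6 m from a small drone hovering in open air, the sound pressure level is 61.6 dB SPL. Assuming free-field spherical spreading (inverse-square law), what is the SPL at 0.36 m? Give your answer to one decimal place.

For a point source in a free field, ΔL = −20·log₁₀(d₂/d₁).
ΔL = −20·log₁₀(0.36/3.6) = 20.00 dB, so L₂ = 61.6 + (20.00) = 81.6 dB SPL.

81.6 dB SPL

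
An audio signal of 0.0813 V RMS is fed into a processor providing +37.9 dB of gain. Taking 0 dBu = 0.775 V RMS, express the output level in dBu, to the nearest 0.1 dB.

Input level: 20·log₁₀(0.0813/0.775) = -19.58 dBu.
Output: -19.58 + 37.9 = +18.3 dBu.

+18.3 dBu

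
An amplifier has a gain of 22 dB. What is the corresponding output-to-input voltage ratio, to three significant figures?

Voltage ratio = 10^(dB/20).
10^(22/20) = 10^(1.100) = 12.6.

12.6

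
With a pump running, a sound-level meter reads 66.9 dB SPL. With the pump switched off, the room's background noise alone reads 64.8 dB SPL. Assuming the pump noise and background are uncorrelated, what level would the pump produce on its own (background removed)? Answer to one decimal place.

62.7 dB SPL

Remove the background by subtracting linear intensities:
L_src = 10·log₁₀(10^(66.9/10) − 10^(64.8/10)) = 10·log₁₀(1878000) = 62.7 dB SPL.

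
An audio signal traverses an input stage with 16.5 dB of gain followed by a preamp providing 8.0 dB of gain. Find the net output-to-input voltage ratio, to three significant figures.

16.8

Net gain = 16.5 + 8.0 = 24.5 dB.
Voltage ratio = 10^(24.5/20) = 16.8.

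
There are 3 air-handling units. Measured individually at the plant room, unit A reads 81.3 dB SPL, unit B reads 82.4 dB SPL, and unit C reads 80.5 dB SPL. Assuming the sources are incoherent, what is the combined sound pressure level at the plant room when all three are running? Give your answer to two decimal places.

86.24 dB SPL

Uncorrelated sources add in intensity (power), not in dB.
L_total = 10·log₁₀(10^(81.3/10) + 10^(82.4/10) + 10^(80.5/10)) = 10·log₁₀(420900000) = 86.24 dB SPL.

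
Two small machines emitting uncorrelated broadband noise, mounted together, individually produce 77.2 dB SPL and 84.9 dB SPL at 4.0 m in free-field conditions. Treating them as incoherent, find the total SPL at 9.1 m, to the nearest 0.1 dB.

78.4 dB SPL

Combined at 4.0 m: 10·log₁₀(10^(77.2/10)+10^(84.9/10)) = 85.58 dB SPL.
Then apply −20·log₁₀(9.1/4.0) = -7.14 dB → 78.4 dB SPL.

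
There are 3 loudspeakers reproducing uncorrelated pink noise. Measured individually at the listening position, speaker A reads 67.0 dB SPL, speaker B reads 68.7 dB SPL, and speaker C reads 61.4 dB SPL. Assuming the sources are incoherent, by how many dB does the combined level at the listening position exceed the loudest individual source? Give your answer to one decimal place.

Uncorrelated sources add in intensity (power), not in dB.
L_total = 10·log₁₀(10^(67.0/10) + 10^(68.7/10) + 10^(61.4/10)) = 71.40 dB SPL.
Excess over the loudest (68.7 dB): 71.40 − 68.7 = 2.7 dB.

2.7 dB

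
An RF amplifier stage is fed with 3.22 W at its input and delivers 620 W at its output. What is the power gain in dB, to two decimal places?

Power is a power quantity, so gain = 10·log₁₀(P_out/P_in).
10·log₁₀(620/3.22) = 10·log₁₀(192.5) = 22.85 dB.

22.85 dB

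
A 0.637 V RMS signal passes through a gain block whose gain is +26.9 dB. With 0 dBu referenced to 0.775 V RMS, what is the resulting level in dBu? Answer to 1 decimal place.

+25.2 dBu

Input level: 20·log₁₀(0.637/0.775) = -1.70 dBu.
Output: -1.70 + 26.9 = +25.2 dBu.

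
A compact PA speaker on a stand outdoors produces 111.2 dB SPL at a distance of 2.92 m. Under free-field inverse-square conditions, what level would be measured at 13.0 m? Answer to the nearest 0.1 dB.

98.2 dB SPL

For a point source in a free field, ΔL = −20·log₁₀(d₂/d₁).
ΔL = −20·log₁₀(13.0/2.92) = -12.97 dB, so L₂ = 111.2 + (-12.97) = 98.2 dB SPL.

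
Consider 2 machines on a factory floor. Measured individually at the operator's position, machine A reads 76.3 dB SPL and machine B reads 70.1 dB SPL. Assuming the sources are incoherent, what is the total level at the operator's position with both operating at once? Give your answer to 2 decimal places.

77.23 dB SPL

Incoherent sources sum as intensities:
L_total = 10·log₁₀(10^(76.3/10) + 10^(70.1/10)) = 10·log₁₀(52890000) = 77.23 dB SPL.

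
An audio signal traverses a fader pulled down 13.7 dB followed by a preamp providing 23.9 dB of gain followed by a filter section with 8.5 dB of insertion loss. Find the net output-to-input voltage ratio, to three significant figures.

1.22

Net gain = (−13.7) + 23.9 + (−8.5) = 1.7 dB.
Voltage ratio = 10^(1.7/20) = 1.22.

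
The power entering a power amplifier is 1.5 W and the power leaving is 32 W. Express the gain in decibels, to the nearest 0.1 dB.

13.3 dB

For a power ratio, dB = 10·log₁₀(P₂/P₁).
10·log₁₀(32/1.5) = 10·log₁₀(21.33) = 13.3 dB.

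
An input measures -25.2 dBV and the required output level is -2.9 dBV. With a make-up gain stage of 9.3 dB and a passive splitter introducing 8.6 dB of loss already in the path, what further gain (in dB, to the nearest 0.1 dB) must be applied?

The required make-up gain is the shortfall in the dB sum.
G = -2.9 − (-25.2) − 9.3 + 8.6 = 21.6 dB.

21.6 dB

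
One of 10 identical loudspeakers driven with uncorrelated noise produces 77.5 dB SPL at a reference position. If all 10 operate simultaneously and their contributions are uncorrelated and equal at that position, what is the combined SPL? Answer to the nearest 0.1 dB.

87.5 dB SPL

10 equal incoherent sources raise the level by 10·log₁₀(10) = 10.00 dB.
L_total = 77.5 + 10.00 = 87.5 dB SPL.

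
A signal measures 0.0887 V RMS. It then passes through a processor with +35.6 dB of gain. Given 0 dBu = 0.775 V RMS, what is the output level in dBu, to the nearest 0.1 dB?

+16.8 dBu

Input level: 20·log₁₀(0.0887/0.775) = -18.83 dBu.
Output: -18.83 + 35.6 = +16.8 dBu.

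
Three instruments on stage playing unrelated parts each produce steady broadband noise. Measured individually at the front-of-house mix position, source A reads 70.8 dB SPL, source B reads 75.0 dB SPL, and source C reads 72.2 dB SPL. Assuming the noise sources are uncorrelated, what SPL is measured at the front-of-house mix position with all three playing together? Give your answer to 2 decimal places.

77.80 dB SPL

Uncorrelated sources add in intensity (power), not in dB.
L_total = 10·log₁₀(10^(70.8/10) + 10^(75.0/10) + 10^(72.2/10)) = 10·log₁₀(60240000) = 77.80 dB SPL.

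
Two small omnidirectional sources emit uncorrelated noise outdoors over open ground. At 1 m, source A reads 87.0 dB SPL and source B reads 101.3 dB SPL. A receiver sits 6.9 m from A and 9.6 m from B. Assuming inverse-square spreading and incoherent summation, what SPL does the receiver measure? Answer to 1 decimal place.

At the listener: L_A = 87.0 − 20·log₁₀(6.9) = 70.22 dB; L_B = 101.3 − 20·log₁₀(9.6) = 81.65 dB.
Combined: 10·log₁₀(10^(70.22/10)+10^(81.65/10)) = 82.0 dB SPL.

82.0 dB SPL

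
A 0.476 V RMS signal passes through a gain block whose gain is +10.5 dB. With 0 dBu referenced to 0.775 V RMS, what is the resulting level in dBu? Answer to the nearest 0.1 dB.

+6.3 dBu

Input level: 20·log₁₀(0.476/0.775) = -4.23 dBu.
Output: -4.23 + 10.5 = +6.3 dBu.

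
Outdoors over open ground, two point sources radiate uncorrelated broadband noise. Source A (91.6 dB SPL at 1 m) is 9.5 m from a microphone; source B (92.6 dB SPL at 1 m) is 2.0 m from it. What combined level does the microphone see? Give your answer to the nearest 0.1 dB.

At the listener: L_A = 91.6 − 20·log₁₀(9.5) = 72.05 dB; L_B = 92.6 − 20·log₁₀(2.0) = 86.58 dB.
Combined: 10·log₁₀(10^(72.05/10)+10^(86.58/10)) = 86.7 dB SPL.

86.7 dB SPL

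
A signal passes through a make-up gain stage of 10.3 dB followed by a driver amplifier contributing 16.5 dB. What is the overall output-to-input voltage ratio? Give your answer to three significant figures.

21.9

Net gain = 10.3 + 16.5 = 26.8 dB.
Voltage ratio = 10^(26.8/20) = 21.9.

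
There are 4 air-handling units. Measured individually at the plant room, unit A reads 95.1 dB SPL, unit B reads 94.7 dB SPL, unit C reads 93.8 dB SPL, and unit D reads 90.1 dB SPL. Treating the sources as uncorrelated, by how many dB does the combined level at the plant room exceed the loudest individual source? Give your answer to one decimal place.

4.7 dB

Add the sources as powers (linear), then convert back to dB:
L_total = 10·log₁₀(10^(95.1/10) + 10^(94.7/10) + 10^(93.8/10) + 10^(90.1/10)) = 99.83 dB SPL.
Excess over the loudest (95.1 dB): 99.83 − 95.1 = 4.7 dB.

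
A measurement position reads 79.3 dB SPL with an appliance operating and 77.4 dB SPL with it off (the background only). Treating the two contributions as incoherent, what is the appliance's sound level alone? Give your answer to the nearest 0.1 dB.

Remove the background by subtracting linear intensities:
L_src = 10·log₁₀(10^(79.3/10) − 10^(77.4/10)) = 10·log₁₀(30160000) = 74.8 dB SPL.

74.8 dB SPL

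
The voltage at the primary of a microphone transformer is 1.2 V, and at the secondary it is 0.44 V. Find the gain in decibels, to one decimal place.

-8.7 dB

Voltage ratio → dB uses the 20·log₁₀ form:
20·log₁₀(0.44/1.2) = 20·log₁₀(0.3667) = -8.7 dB.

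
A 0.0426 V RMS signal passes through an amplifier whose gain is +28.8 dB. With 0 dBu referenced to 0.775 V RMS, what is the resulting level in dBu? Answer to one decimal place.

Input level: 20·log₁₀(0.0426/0.775) = -25.20 dBu.
Output: -25.20 + 28.8 = +3.6 dBu.

+3.6 dBu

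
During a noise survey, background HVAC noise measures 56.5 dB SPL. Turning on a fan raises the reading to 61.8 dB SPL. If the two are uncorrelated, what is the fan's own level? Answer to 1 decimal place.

Subtract intensities: L_src = 10·log₁₀(10^(L_total/10) − 10^(L_bg/10)).
L_src = 10·log₁₀(10^(61.8/10) − 10^(56.5/10)) = 10·log₁₀(1067000) = 60.3 dB SPL.

60.3 dB SPL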